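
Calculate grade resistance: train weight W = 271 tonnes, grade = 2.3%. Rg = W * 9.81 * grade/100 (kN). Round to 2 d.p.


Rg = W * 9.81 * grade / 100
Rg = 271 * 9.81 * 2.3 / 100
Rg = 2658.51 * 0.023
Rg = 61.15 kN

61.15


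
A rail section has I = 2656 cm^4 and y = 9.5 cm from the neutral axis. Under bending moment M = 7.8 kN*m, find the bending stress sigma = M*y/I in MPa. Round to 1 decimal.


Convert units:
M = 7.8 kN*m = 7800000 N*mm
y = 9.5 cm = 95 mm
I = 2656 cm^4 = 26560000 mm^4
sigma = 7800000 * 95 / 26560000
sigma = 27.9 MPa

27.9


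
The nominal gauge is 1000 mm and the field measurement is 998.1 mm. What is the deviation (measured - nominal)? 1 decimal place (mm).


Deviation = measured - nominal
Deviation = 998.1 - 1000
Deviation = -1.9 mm

-1.9


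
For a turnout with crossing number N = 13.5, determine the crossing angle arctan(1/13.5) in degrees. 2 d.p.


1/N = 1/13.5 = 0.074074
angle = arctan(0.074074) = 0.073939 rad
angle = 0.073939 * 180/pi = 4.24 degrees

4.24


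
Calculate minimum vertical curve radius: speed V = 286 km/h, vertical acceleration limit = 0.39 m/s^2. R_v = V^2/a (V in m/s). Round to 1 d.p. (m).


Convert speed: V = 286 / 3.6 = 79.4444 m/s
V^2 = 6311.4198 m^2/s^2
R_v = 6311.4198 / 0.39
R_v = 16183.1 m

16183.1


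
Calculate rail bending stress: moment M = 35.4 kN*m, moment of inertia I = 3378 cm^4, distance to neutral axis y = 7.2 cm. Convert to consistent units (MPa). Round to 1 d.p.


Convert units:
M = 35.4 kN*m = 35400000 N*mm
y = 7.2 cm = 72 mm
I = 3378 cm^4 = 33780000 mm^4
sigma = 35400000 * 72 / 33780000
sigma = 75.5 MPa

75.5


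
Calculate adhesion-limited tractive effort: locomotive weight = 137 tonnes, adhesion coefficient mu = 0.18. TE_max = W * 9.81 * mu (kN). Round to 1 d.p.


TE_max = W * g * mu
TE_max = 137 * 9.81 * 0.18
TE_max = 1343.97 * 0.18
TE_max = 241.9 kN

241.9


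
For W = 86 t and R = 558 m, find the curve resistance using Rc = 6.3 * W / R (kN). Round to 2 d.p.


Rc = 6.3 * W / R
Rc = 6.3 * 86 / 558
Rc = 541.8 / 558
Rc = 0.97 kN

0.97


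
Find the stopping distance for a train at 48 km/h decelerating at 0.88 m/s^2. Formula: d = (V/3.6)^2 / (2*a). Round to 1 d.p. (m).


Convert speed: V = 48 / 3.6 = 13.3333 m/s
V^2 = 177.7778
d = 177.7778 / (2 * 0.88)
d = 177.7778 / 1.76
d = 101.0 m

101.0


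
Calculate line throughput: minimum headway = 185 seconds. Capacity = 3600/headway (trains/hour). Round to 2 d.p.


Capacity = 3600 / headway
Capacity = 3600 / 185
Capacity = 19.46 trains/hour

19.46


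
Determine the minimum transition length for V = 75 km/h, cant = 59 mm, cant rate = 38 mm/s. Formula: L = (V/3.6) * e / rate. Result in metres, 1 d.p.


Convert speed: V = 75 / 3.6 = 20.8333 m/s
L = 20.8333 * 59 / 38
L = 1229.1667 / 38
L = 32.3 m

32.3


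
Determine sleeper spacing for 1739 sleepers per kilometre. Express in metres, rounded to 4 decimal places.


Spacing = 1000 m / number of sleepers
Spacing = 1000 / 1739
Spacing = 0.5750 m

0.5750


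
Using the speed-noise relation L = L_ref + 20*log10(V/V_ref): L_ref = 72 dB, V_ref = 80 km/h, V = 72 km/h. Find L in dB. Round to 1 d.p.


V/V_ref = 72 / 80 = 0.9
log10(0.9) = -0.045757
20 * -0.045757 = -0.9151
L = 72 + -0.9151 = 71.1 dB

71.1


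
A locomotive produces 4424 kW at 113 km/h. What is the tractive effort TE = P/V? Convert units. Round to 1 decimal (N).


Convert: P = 4424 kW = 4424000 W
V = 113 / 3.6 = 31.3889 m/s
TE = 4424000 / 31.3889
TE = 140941.6 N

140941.6


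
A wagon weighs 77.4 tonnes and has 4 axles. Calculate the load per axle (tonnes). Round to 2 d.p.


Load per axle = total weight / number of axles
Load = 77.4 / 4
Load = 19.35 tonnes

19.35


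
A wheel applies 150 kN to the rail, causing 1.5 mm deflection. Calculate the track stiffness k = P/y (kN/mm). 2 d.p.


Track stiffness k = P / y
k = 150 / 1.5
k = 100.00 kN/mm

100.00


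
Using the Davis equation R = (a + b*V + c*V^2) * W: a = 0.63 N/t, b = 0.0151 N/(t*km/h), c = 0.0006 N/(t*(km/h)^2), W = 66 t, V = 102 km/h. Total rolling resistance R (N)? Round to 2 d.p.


b*V = 0.0151 * 102 = 1.5402
c*V^2 = 0.0006 * 10404 = 6.2424
R_per_t = 0.63 + 1.5402 + 6.2424 = 8.4126 N/t
R_total = 8.4126 * 66 = 555.23 N

555.23


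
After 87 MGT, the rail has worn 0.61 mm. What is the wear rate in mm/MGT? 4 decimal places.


Wear rate = total wear / cumulative tonnage
Rate = 0.61 / 87
Rate = 0.0070 mm/MGT

0.0070


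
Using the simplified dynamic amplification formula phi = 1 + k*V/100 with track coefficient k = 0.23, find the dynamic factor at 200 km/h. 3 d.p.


phi = 1 + k * V / 100
phi = 1 + 0.23 * 200 / 100
phi = 1 + 0.46
phi = 1.460

1.460


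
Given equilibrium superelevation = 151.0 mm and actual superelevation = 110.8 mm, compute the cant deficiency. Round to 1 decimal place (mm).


Cant deficiency = equilibrium cant - actual cant
CD = 151.0 - 110.8
CD = 40.2 mm

40.2


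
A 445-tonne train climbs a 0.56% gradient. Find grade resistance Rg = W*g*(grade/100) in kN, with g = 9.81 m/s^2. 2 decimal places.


Rg = W * 9.81 * grade / 100
Rg = 445 * 9.81 * 0.56 / 100
Rg = 4365.45 * 0.0056
Rg = 24.45 kN

24.45


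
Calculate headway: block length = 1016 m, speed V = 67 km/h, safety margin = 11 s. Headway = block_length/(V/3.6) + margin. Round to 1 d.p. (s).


V = 67 / 3.6 = 18.6111 m/s
Block traversal time = 1016 / 18.6111 = 54.591 s
Headway = 54.591 + 11
Headway = 65.6 s

65.6


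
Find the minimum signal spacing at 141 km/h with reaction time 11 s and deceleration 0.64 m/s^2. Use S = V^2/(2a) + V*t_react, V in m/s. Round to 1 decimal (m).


V = 141 / 3.6 = 39.1667 m/s
Braking distance = 39.1667^2 / (2*0.64) = 1198.4592 m
Sighting distance = 39.1667 * 11 = 430.8333 m
S = 1198.4592 + 430.8333 = 1629.3 m

1629.3


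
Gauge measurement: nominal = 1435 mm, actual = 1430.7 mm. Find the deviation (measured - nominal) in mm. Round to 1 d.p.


Deviation = measured - nominal
Deviation = 1430.7 - 1435
Deviation = -4.3 mm

-4.3


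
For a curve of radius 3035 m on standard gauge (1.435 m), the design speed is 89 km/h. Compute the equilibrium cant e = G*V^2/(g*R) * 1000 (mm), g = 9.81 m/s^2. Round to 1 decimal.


Convert speed: V = 89 / 3.6 = 24.7222 m/s
Apply formula: e = 1.435 * 24.7222^2 / (9.81 * 3035)
e = 1.435 * 611.1883 / 29773.35
e = 0.029458 m = 29.5 mm

29.5


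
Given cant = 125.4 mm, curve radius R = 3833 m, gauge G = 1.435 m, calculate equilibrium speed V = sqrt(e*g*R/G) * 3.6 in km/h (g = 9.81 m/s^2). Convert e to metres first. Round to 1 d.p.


Convert cant: e = 125.4 mm = 0.1254 m
V_ms = sqrt(0.1254 * 9.81 * 3833 / 1.435)
V_ms = sqrt(3285.893339) = 57.3227 m/s
V = 57.3227 * 3.6 = 206.4 km/h

206.4


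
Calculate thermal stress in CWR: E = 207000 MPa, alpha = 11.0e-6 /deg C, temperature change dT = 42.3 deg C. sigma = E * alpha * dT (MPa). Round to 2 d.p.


sigma = E * alpha * dT
sigma = 207000 * 11.0e-6 * 42.3
sigma = 2.277 * 42.3
sigma = 96.32 MPa

96.32


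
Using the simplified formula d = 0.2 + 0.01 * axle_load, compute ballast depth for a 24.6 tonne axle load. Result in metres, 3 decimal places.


d = 0.2 + 0.01 * 24.6
d = 0.2 + 0.246
d = 0.446 m

0.446


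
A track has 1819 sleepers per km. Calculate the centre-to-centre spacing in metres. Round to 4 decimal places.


Spacing = 1000 m / number of sleepers
Spacing = 1000 / 1819
Spacing = 0.5498 m

0.5498


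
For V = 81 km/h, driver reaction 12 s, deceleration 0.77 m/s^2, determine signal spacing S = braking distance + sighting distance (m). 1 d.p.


V = 81 / 3.6 = 22.5 m/s
Braking distance = 22.5^2 / (2*0.77) = 328.7338 m
Sighting distance = 22.5 * 12 = 270.0 m
S = 328.7338 + 270.0 = 598.7 m

598.7


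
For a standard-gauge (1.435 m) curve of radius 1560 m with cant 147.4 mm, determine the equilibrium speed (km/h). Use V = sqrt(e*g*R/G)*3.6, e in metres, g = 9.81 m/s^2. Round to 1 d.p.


Convert cant: e = 147.4 mm = 0.1474 m
V_ms = sqrt(0.1474 * 9.81 * 1560 / 1.435)
V_ms = sqrt(1571.951666) = 39.6478 m/s
V = 39.6478 * 3.6 = 142.7 km/h

142.7


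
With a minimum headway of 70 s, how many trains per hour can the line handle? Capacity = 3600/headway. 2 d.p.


Capacity = 3600 / headway
Capacity = 3600 / 70
Capacity = 51.43 trains/hour

51.43


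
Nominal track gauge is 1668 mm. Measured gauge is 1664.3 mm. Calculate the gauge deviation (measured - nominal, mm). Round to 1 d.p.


Deviation = measured - nominal
Deviation = 1664.3 - 1668
Deviation = -3.7 mm

-3.7


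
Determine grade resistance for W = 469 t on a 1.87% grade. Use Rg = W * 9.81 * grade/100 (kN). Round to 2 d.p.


Rg = W * 9.81 * grade / 100
Rg = 469 * 9.81 * 1.87 / 100
Rg = 4600.89 * 0.0187
Rg = 86.04 kN

86.04


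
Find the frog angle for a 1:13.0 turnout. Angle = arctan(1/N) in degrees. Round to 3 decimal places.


1/N = 1/13.0 = 0.076923
angle = arctan(0.076923) = 0.076772 rad
angle = 0.076772 * 180/pi = 4.399 degrees

4.399


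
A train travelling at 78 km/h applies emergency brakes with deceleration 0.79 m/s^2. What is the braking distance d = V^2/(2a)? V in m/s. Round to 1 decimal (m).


Convert speed: V = 78 / 3.6 = 21.6667 m/s
V^2 = 469.4444
d = 469.4444 / (2 * 0.79)
d = 469.4444 / 1.58
d = 297.1 m

297.1


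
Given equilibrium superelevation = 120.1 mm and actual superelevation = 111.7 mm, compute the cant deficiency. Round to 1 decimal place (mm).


Cant deficiency = equilibrium cant - actual cant
CD = 120.1 - 111.7
CD = 8.4 mm

8.4


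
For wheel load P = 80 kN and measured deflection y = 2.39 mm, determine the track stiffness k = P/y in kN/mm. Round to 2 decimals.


Track stiffness k = P / y
k = 80 / 2.39
k = 33.47 kN/mm

33.47


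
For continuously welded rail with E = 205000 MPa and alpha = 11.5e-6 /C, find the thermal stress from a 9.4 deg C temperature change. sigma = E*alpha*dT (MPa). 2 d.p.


sigma = E * alpha * dT
sigma = 205000 * 11.5e-6 * 9.4
sigma = 2.3575 * 9.4
sigma = 22.16 MPa

22.16


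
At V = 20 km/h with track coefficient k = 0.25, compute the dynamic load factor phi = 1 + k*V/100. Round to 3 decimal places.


phi = 1 + k * V / 100
phi = 1 + 0.25 * 20 / 100
phi = 1 + 0.05
phi = 1.050

1.050


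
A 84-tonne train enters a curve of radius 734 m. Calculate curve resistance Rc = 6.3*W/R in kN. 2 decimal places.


Rc = 6.3 * W / R
Rc = 6.3 * 84 / 734
Rc = 529.2 / 734
Rc = 0.72 kN

0.72


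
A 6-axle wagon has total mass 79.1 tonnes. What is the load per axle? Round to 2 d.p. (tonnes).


Load per axle = total weight / number of axles
Load = 79.1 / 6
Load = 13.18 tonnes

13.18


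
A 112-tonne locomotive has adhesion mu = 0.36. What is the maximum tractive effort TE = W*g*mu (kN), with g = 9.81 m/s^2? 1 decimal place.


TE_max = W * g * mu
TE_max = 112 * 9.81 * 0.36
TE_max = 1098.72 * 0.36
TE_max = 395.5 kN

395.5


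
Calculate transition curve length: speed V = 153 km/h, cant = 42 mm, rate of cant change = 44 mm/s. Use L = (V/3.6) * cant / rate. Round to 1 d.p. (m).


Convert speed: V = 153 / 3.6 = 42.5 m/s
L = 42.5 * 42 / 44
L = 1785.0 / 44
L = 40.6 m

40.6


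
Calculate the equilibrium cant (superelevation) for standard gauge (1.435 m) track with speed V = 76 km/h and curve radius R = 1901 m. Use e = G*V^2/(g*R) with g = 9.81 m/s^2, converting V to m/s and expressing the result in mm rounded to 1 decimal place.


Convert speed: V = 76 / 3.6 = 21.1111 m/s
Apply formula: e = 1.435 * 21.1111^2 / (9.81 * 1901)
e = 1.435 * 445.679 / 18648.81
e = 0.034294 m = 34.3 mm

34.3


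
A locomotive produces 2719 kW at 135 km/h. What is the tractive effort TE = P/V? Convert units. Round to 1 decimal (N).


Convert: P = 2719 kW = 2719000 W
V = 135 / 3.6 = 37.5 m/s
TE = 2719000 / 37.5
TE = 72506.7 N

72506.7


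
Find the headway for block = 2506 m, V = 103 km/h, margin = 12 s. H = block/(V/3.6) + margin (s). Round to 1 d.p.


V = 103 / 3.6 = 28.6111 m/s
Block traversal time = 2506 / 28.6111 = 87.5883 s
Headway = 87.5883 + 12
Headway = 99.6 s

99.6


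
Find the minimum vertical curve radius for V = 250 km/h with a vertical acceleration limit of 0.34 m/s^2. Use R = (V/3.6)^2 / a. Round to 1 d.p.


Convert speed: V = 250 / 3.6 = 69.4444 m/s
V^2 = 4822.5309 m^2/s^2
R_v = 4822.5309 / 0.34
R_v = 14183.9 m

14183.9


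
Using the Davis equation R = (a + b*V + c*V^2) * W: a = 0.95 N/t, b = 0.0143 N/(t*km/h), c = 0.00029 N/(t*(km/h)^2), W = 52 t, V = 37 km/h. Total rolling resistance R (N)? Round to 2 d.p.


b*V = 0.0143 * 37 = 0.5291
c*V^2 = 0.00029 * 1369 = 0.39701
R_per_t = 0.95 + 0.5291 + 0.39701 = 1.87611 N/t
R_total = 1.87611 * 52 = 97.56 N

97.56


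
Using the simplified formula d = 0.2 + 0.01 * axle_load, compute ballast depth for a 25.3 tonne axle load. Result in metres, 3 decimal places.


d = 0.2 + 0.01 * 25.3
d = 0.2 + 0.253
d = 0.453 m

0.453


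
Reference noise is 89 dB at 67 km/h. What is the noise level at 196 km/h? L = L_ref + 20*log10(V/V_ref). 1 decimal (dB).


V/V_ref = 196 / 67 = 2.925373
log10(2.925373) = 0.466181
20 * 0.466181 = 9.3236
L = 89 + 9.3236 = 98.3 dB

98.3


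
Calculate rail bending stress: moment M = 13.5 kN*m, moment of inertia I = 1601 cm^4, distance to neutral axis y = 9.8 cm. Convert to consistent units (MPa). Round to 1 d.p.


Convert units:
M = 13.5 kN*m = 13500000 N*mm
y = 9.8 cm = 98 mm
I = 1601 cm^4 = 16010000 mm^4
sigma = 13500000 * 98 / 16010000
sigma = 82.6 MPa

82.6


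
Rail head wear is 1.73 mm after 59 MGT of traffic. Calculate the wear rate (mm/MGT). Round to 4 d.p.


Wear rate = total wear / cumulative tonnage
Rate = 1.73 / 59
Rate = 0.0293 mm/MGT

0.0293


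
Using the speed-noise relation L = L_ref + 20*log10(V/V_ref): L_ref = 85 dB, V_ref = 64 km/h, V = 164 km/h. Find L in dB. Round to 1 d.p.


V/V_ref = 164 / 64 = 2.5625
log10(2.5625) = 0.408664
20 * 0.408664 = 8.1733
L = 85 + 8.1733 = 93.2 dB

93.2


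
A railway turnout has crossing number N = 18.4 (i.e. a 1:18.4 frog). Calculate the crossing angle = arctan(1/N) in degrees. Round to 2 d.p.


1/N = 1/18.4 = 0.054348
angle = arctan(0.054348) = 0.054294 rad
angle = 0.054294 * 180/pi = 3.11 degrees

3.11


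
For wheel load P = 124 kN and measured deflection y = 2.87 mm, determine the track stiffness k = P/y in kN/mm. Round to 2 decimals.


Track stiffness k = P / y
k = 124 / 2.87
k = 43.21 kN/mm

43.21


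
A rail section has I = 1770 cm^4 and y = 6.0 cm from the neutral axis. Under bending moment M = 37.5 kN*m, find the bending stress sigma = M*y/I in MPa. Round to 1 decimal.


Convert units:
M = 37.5 kN*m = 37500000 N*mm
y = 6.0 cm = 60 mm
I = 1770 cm^4 = 17700000 mm^4
sigma = 37500000 * 60 / 17700000
sigma = 127.1 MPa

127.1


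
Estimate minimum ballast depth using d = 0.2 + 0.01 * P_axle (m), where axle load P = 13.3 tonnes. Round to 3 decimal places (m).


d = 0.2 + 0.01 * 13.3
d = 0.2 + 0.133
d = 0.333 m

0.333


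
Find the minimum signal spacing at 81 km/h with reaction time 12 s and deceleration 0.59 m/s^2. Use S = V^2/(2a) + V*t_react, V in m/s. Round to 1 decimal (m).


V = 81 / 3.6 = 22.5 m/s
Braking distance = 22.5^2 / (2*0.59) = 429.0254 m
Sighting distance = 22.5 * 12 = 270.0 m
S = 429.0254 + 270.0 = 699.0 m

699.0


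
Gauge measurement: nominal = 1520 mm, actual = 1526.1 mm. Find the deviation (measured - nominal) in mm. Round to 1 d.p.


Deviation = measured - nominal
Deviation = 1526.1 - 1520
Deviation = 6.1 mm

6.1


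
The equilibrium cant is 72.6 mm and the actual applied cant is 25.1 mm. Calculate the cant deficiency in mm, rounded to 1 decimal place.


Cant deficiency = equilibrium cant - actual cant
CD = 72.6 - 25.1
CD = 47.5 mm

47.5


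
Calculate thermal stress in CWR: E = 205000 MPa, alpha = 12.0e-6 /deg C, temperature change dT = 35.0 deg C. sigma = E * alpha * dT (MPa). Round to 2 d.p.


sigma = E * alpha * dT
sigma = 205000 * 12.0e-6 * 35.0
sigma = 2.46 * 35.0
sigma = 86.10 MPa

86.10


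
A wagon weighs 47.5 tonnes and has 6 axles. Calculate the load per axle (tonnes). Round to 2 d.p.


Load per axle = total weight / number of axles
Load = 47.5 / 6
Load = 7.92 tonnes

7.92


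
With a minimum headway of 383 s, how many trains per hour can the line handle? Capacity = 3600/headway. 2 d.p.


Capacity = 3600 / headway
Capacity = 3600 / 383
Capacity = 9.40 trains/hour

9.40


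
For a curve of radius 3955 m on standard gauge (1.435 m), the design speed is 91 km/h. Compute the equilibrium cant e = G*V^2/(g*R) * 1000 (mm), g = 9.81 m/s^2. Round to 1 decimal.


Convert speed: V = 91 / 3.6 = 25.2778 m/s
Apply formula: e = 1.435 * 25.2778^2 / (9.81 * 3955)
e = 1.435 * 638.966 / 38798.55
e = 0.023633 m = 23.6 mm

23.6


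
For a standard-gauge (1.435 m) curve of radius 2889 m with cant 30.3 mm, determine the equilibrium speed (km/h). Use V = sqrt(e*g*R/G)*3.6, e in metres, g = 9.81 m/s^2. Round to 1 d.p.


Convert cant: e = 30.3 mm = 0.0303 m
V_ms = sqrt(0.0303 * 9.81 * 2889 / 1.435)
V_ms = sqrt(598.421622) = 24.4627 m/s
V = 24.4627 * 3.6 = 88.1 km/h

88.1


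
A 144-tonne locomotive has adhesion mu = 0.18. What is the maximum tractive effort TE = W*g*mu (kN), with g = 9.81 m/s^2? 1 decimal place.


TE_max = W * g * mu
TE_max = 144 * 9.81 * 0.18
TE_max = 1412.64 * 0.18
TE_max = 254.3 kN

254.3


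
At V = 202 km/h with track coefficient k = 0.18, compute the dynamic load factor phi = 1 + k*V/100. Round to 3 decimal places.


phi = 1 + k * V / 100
phi = 1 + 0.18 * 202 / 100
phi = 1 + 0.3636
phi = 1.364

1.364


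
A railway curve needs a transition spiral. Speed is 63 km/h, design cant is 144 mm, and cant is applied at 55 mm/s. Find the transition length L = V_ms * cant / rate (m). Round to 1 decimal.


Convert speed: V = 63 / 3.6 = 17.5 m/s
L = 17.5 * 144 / 55
L = 2520.0 / 55
L = 45.8 m

45.8


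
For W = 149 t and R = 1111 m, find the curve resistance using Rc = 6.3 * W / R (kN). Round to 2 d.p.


Rc = 6.3 * W / R
Rc = 6.3 * 149 / 1111
Rc = 938.7 / 1111
Rc = 0.84 kN

0.84


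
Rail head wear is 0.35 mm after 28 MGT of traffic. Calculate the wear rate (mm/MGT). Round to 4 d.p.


Wear rate = total wear / cumulative tonnage
Rate = 0.35 / 28
Rate = 0.0125 mm/MGT

0.0125


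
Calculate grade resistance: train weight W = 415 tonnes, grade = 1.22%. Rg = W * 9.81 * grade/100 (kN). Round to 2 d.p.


Rg = W * 9.81 * grade / 100
Rg = 415 * 9.81 * 1.22 / 100
Rg = 4071.15 * 0.0122
Rg = 49.67 kN

49.67


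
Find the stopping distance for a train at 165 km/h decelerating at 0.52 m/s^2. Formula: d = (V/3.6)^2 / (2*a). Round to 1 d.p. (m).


Convert speed: V = 165 / 3.6 = 45.8333 m/s
V^2 = 2100.6944
d = 2100.6944 / (2 * 0.52)
d = 2100.6944 / 1.04
d = 2019.9 m

2019.9


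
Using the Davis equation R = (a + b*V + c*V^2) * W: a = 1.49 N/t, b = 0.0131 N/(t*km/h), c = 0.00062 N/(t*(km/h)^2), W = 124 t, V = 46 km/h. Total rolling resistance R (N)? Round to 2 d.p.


b*V = 0.0131 * 46 = 0.6026
c*V^2 = 0.00062 * 2116 = 1.31192
R_per_t = 1.49 + 0.6026 + 1.31192 = 3.40452 N/t
R_total = 3.40452 * 124 = 422.16 N

422.16


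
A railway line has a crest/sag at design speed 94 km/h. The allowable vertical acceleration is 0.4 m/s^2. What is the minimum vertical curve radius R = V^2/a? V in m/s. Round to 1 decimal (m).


Convert speed: V = 94 / 3.6 = 26.1111 m/s
V^2 = 681.7901 m^2/s^2
R_v = 681.7901 / 0.4
R_v = 1704.5 m

1704.5


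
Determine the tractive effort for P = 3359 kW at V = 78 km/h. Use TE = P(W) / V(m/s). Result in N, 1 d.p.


Convert: P = 3359 kW = 3359000 W
V = 78 / 3.6 = 21.6667 m/s
TE = 3359000 / 21.6667
TE = 155030.8 N

155030.8


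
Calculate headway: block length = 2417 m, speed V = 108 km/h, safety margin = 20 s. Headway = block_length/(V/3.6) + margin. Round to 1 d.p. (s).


V = 108 / 3.6 = 30.0 m/s
Block traversal time = 2417 / 30.0 = 80.5667 s
Headway = 80.5667 + 20
Headway = 100.6 s

100.6


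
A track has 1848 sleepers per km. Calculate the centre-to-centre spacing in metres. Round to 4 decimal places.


Spacing = 1000 m / number of sleepers
Spacing = 1000 / 1848
Spacing = 0.5411 m

0.5411


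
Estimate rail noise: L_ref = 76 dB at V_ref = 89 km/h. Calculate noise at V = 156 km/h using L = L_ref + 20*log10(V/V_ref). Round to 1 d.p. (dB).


V/V_ref = 156 / 89 = 1.752809
log10(1.752809) = 0.243735
20 * 0.243735 = 4.8747
L = 76 + 4.8747 = 80.9 dB

80.9


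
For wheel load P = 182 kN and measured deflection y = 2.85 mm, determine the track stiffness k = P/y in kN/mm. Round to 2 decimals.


Track stiffness k = P / y
k = 182 / 2.85
k = 63.86 kN/mm

63.86


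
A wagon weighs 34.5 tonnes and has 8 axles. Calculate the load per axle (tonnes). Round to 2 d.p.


Load per axle = total weight / number of axles
Load = 34.5 / 8
Load = 4.31 tonnes

4.31


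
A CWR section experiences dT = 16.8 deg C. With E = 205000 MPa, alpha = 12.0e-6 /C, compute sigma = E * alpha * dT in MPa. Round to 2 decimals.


sigma = E * alpha * dT
sigma = 205000 * 12.0e-6 * 16.8
sigma = 2.46 * 16.8
sigma = 41.33 MPa

41.33


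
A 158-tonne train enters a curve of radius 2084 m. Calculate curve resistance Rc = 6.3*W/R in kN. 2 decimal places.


Rc = 6.3 * W / R
Rc = 6.3 * 158 / 2084
Rc = 995.4 / 2084
Rc = 0.48 kN

0.48


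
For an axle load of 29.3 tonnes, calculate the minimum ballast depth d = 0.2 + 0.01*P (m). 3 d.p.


d = 0.2 + 0.01 * 29.3
d = 0.2 + 0.293
d = 0.493 m

0.493


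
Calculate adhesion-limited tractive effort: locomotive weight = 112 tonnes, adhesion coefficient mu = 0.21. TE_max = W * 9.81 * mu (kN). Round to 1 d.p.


TE_max = W * g * mu
TE_max = 112 * 9.81 * 0.21
TE_max = 1098.72 * 0.21
TE_max = 230.7 kN

230.7


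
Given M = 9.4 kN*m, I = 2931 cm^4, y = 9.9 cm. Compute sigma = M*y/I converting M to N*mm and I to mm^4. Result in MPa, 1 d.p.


Convert units:
M = 9.4 kN*m = 9400000 N*mm
y = 9.9 cm = 99 mm
I = 2931 cm^4 = 29310000 mm^4
sigma = 9400000 * 99 / 29310000
sigma = 31.8 MPa

31.8


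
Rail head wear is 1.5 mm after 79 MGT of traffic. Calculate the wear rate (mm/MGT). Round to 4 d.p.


Wear rate = total wear / cumulative tonnage
Rate = 1.5 / 79
Rate = 0.0190 mm/MGT

0.0190


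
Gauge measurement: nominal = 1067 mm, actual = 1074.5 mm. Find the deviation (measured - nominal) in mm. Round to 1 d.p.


Deviation = measured - nominal
Deviation = 1074.5 - 1067
Deviation = 7.5 mm

7.5


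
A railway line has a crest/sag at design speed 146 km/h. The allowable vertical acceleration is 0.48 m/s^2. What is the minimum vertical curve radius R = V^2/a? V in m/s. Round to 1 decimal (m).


Convert speed: V = 146 / 3.6 = 40.5556 m/s
V^2 = 1644.7531 m^2/s^2
R_v = 1644.7531 / 0.48
R_v = 3426.6 m

3426.6


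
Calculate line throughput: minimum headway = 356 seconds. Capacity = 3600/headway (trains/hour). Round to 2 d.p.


Capacity = 3600 / headway
Capacity = 3600 / 356
Capacity = 10.11 trains/hour

10.11


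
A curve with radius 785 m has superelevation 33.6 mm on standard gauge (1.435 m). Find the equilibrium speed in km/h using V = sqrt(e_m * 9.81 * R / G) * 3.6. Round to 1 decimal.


Convert cant: e = 33.6 mm = 0.0336 m
V_ms = sqrt(0.0336 * 9.81 * 785 / 1.435)
V_ms = sqrt(180.312585) = 13.4281 m/s
V = 13.4281 * 3.6 = 48.3 km/h

48.3


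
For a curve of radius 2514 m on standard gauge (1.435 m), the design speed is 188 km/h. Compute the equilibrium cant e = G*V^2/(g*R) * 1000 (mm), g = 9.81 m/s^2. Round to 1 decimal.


Convert speed: V = 188 / 3.6 = 52.2222 m/s
Apply formula: e = 1.435 * 52.2222^2 / (9.81 * 2514)
e = 1.435 * 2727.1605 / 24662.34
e = 0.158682 m = 158.7 mm

158.7


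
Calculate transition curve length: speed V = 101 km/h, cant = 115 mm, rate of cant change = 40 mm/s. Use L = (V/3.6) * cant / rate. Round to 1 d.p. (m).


Convert speed: V = 101 / 3.6 = 28.0556 m/s
L = 28.0556 * 115 / 40
L = 3226.3889 / 40
L = 80.7 m

80.7


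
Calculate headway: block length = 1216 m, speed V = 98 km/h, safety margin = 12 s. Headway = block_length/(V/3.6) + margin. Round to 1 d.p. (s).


V = 98 / 3.6 = 27.2222 m/s
Block traversal time = 1216 / 27.2222 = 44.6694 s
Headway = 44.6694 + 12
Headway = 56.7 s

56.7


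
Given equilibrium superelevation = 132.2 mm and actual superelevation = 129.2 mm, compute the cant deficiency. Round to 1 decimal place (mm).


Cant deficiency = equilibrium cant - actual cant
CD = 132.2 - 129.2
CD = 3.0 mm

3.0


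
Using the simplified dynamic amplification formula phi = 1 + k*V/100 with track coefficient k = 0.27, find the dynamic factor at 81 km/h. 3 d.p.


phi = 1 + k * V / 100
phi = 1 + 0.27 * 81 / 100
phi = 1 + 0.2187
phi = 1.219

1.219


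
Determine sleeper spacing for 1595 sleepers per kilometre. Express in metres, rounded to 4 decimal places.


Spacing = 1000 m / number of sleepers
Spacing = 1000 / 1595
Spacing = 0.6270 m

0.6270


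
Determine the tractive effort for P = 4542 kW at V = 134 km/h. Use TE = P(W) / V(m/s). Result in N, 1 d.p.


Convert: P = 4542 kW = 4542000 W
V = 134 / 3.6 = 37.2222 m/s
TE = 4542000 / 37.2222
TE = 122023.9 N

122023.9


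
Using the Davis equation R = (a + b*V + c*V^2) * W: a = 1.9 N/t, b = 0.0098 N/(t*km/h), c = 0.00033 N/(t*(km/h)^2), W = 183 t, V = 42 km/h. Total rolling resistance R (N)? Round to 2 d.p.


b*V = 0.0098 * 42 = 0.4116
c*V^2 = 0.00033 * 1764 = 0.58212
R_per_t = 1.9 + 0.4116 + 0.58212 = 2.89372 N/t
R_total = 2.89372 * 183 = 529.55 N

529.55


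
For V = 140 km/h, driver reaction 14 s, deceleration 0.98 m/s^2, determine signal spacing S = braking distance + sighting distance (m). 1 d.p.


V = 140 / 3.6 = 38.8889 m/s
Braking distance = 38.8889^2 / (2*0.98) = 771.6049 m
Sighting distance = 38.8889 * 14 = 544.4444 m
S = 771.6049 + 544.4444 = 1316.0 m

1316.0


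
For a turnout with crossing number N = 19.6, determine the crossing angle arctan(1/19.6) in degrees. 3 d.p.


1/N = 1/19.6 = 0.05102
angle = arctan(0.05102) = 0.050976 rad
angle = 0.050976 * 180/pi = 2.921 degrees

2.921


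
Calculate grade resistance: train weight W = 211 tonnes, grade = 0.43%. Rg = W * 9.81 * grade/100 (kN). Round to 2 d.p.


Rg = W * 9.81 * grade / 100
Rg = 211 * 9.81 * 0.43 / 100
Rg = 2069.91 * 0.0043
Rg = 8.90 kN

8.90


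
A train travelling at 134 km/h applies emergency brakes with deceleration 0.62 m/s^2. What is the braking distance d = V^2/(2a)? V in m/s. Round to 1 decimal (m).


Convert speed: V = 134 / 3.6 = 37.2222 m/s
V^2 = 1385.4938
d = 1385.4938 / (2 * 0.62)
d = 1385.4938 / 1.24
d = 1117.3 m

1117.3


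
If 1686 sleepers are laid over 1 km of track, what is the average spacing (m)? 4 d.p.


Spacing = 1000 m / number of sleepers
Spacing = 1000 / 1686
Spacing = 0.5931 m

0.5931


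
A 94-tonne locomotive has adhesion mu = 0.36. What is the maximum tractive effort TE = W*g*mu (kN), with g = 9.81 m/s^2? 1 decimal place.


TE_max = W * g * mu
TE_max = 94 * 9.81 * 0.36
TE_max = 922.14 * 0.36
TE_max = 332.0 kN

332.0


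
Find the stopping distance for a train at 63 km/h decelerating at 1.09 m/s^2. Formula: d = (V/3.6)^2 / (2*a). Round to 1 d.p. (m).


Convert speed: V = 63 / 3.6 = 17.5 m/s
V^2 = 306.25
d = 306.25 / (2 * 1.09)
d = 306.25 / 2.18
d = 140.5 m

140.5


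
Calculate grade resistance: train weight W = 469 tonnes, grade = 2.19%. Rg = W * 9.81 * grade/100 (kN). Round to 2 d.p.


Rg = W * 9.81 * grade / 100
Rg = 469 * 9.81 * 2.19 / 100
Rg = 4600.89 * 0.0219
Rg = 100.76 kN

100.76


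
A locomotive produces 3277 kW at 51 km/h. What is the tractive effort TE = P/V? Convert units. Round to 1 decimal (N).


Convert: P = 3277 kW = 3277000 W
V = 51 / 3.6 = 14.1667 m/s
TE = 3277000 / 14.1667
TE = 231317.6 N

231317.6


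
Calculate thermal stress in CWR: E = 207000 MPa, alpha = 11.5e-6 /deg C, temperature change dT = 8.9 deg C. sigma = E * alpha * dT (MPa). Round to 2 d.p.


sigma = E * alpha * dT
sigma = 207000 * 11.5e-6 * 8.9
sigma = 2.3805 * 8.9
sigma = 21.19 MPa

21.19


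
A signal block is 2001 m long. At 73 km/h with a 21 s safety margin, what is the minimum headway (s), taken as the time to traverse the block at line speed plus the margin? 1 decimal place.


V = 73 / 3.6 = 20.2778 m/s
Block traversal time = 2001 / 20.2778 = 98.6795 s
Headway = 98.6795 + 21
Headway = 119.7 s

119.7


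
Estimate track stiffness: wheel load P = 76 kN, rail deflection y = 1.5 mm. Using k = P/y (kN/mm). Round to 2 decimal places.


Track stiffness k = P / y
k = 76 / 1.5
k = 50.67 kN/mm

50.67


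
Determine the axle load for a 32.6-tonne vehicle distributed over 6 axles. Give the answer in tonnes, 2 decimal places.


Load per axle = total weight / number of axles
Load = 32.6 / 6
Load = 5.43 tonnes

5.43


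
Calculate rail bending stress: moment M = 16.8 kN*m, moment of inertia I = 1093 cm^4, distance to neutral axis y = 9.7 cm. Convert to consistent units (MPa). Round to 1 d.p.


Convert units:
M = 16.8 kN*m = 16800000 N*mm
y = 9.7 cm = 97 mm
I = 1093 cm^4 = 10930000 mm^4
sigma = 16800000 * 97 / 10930000
sigma = 149.1 MPa

149.1


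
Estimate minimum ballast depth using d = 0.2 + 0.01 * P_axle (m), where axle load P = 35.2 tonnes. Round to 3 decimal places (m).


d = 0.2 + 0.01 * 35.2
d = 0.2 + 0.352
d = 0.552 m

0.552


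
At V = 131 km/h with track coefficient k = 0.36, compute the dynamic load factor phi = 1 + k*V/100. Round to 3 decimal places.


phi = 1 + k * V / 100
phi = 1 + 0.36 * 131 / 100
phi = 1 + 0.4716
phi = 1.472

1.472


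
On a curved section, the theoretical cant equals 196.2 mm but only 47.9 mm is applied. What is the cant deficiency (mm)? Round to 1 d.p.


Cant deficiency = equilibrium cant - actual cant
CD = 196.2 - 47.9
CD = 148.3 mm

148.3


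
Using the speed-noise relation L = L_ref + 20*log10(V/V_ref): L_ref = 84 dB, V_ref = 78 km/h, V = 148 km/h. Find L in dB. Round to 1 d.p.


V/V_ref = 148 / 78 = 1.897436
log10(1.897436) = 0.278167
20 * 0.278167 = 5.5633
L = 84 + 5.5633 = 89.6 dB

89.6


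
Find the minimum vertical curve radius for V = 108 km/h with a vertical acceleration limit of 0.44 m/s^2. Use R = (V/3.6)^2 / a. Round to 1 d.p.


Convert speed: V = 108 / 3.6 = 30.0 m/s
V^2 = 900.0 m^2/s^2
R_v = 900.0 / 0.44
R_v = 2045.5 m

2045.5


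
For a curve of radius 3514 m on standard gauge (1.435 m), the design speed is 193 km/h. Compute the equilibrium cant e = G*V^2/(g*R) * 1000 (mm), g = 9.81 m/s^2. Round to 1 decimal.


Convert speed: V = 193 / 3.6 = 53.6111 m/s
Apply formula: e = 1.435 * 53.6111^2 / (9.81 * 3514)
e = 1.435 * 2874.1512 / 34472.34
e = 0.119644 m = 119.6 mm

119.6


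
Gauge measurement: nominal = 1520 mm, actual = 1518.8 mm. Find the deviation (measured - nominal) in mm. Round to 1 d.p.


Deviation = measured - nominal
Deviation = 1518.8 - 1520
Deviation = -1.2 mm

-1.2


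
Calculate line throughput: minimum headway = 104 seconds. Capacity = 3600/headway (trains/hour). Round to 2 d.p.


Capacity = 3600 / headway
Capacity = 3600 / 104
Capacity = 34.62 trains/hour

34.62


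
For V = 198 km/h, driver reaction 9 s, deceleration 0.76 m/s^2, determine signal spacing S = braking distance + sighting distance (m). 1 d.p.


V = 198 / 3.6 = 55.0 m/s
Braking distance = 55.0^2 / (2*0.76) = 1990.1316 m
Sighting distance = 55.0 * 9 = 495.0 m
S = 1990.1316 + 495.0 = 2485.1 m

2485.1


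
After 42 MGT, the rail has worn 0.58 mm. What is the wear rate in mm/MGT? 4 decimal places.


Wear rate = total wear / cumulative tonnage
Rate = 0.58 / 42
Rate = 0.0138 mm/MGT

0.0138


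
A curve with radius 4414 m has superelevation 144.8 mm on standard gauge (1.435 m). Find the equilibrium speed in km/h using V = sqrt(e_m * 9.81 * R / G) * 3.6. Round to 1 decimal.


Convert cant: e = 144.8 mm = 0.1448 m
V_ms = sqrt(0.1448 * 9.81 * 4414 / 1.435)
V_ms = sqrt(4369.361695) = 66.1011 m/s
V = 66.1011 * 3.6 = 238.0 km/h

238.0


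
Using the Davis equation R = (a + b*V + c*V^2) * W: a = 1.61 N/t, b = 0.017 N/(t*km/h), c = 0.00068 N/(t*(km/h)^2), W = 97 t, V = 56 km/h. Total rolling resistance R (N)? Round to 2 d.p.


b*V = 0.017 * 56 = 0.952
c*V^2 = 0.00068 * 3136 = 2.13248
R_per_t = 1.61 + 0.952 + 2.13248 = 4.69448 N/t
R_total = 4.69448 * 97 = 455.36 N

455.36


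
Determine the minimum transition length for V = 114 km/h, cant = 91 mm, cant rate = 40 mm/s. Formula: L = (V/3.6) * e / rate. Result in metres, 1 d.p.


Convert speed: V = 114 / 3.6 = 31.6667 m/s
L = 31.6667 * 91 / 40
L = 2881.6667 / 40
L = 72.0 m

72.0


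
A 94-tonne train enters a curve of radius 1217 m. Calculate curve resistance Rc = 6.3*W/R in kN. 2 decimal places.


Rc = 6.3 * W / R
Rc = 6.3 * 94 / 1217
Rc = 592.2 / 1217
Rc = 0.49 kN

0.49


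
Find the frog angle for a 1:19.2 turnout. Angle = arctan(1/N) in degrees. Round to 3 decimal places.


1/N = 1/19.2 = 0.052083
angle = arctan(0.052083) = 0.052036 rad
angle = 0.052036 * 180/pi = 2.981 degrees

2.981


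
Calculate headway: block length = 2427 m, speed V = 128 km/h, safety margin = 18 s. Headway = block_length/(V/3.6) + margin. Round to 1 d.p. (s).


V = 128 / 3.6 = 35.5556 m/s
Block traversal time = 2427 / 35.5556 = 68.2594 s
Headway = 68.2594 + 18
Headway = 86.3 s

86.3


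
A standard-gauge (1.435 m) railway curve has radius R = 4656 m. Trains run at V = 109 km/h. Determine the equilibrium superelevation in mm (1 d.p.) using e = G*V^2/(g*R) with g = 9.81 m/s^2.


Convert speed: V = 109 / 3.6 = 30.2778 m/s
Apply formula: e = 1.435 * 30.2778^2 / (9.81 * 4656)
e = 1.435 * 916.7438 / 45675.36
e = 0.028802 m = 28.8 mm

28.8


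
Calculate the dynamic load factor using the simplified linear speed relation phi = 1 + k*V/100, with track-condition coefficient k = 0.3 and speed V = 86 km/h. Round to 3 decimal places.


phi = 1 + k * V / 100
phi = 1 + 0.3 * 86 / 100
phi = 1 + 0.258
phi = 1.258

1.258


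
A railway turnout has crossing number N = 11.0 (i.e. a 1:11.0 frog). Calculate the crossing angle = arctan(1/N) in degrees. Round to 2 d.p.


1/N = 1/11.0 = 0.090909
angle = arctan(0.090909) = 0.09066 rad
angle = 0.09066 * 180/pi = 5.19 degrees

5.19


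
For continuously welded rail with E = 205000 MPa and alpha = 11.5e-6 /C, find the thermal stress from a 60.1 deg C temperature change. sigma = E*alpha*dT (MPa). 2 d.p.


sigma = E * alpha * dT
sigma = 205000 * 11.5e-6 * 60.1
sigma = 2.3575 * 60.1
sigma = 141.69 MPa

141.69


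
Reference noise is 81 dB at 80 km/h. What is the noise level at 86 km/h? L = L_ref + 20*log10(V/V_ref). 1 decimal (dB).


V/V_ref = 86 / 80 = 1.075
log10(1.075) = 0.031408
20 * 0.031408 = 0.6282
L = 81 + 0.6282 = 81.6 dB

81.6


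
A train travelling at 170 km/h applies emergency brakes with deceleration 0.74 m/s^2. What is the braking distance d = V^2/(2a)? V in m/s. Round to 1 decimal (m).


Convert speed: V = 170 / 3.6 = 47.2222 m/s
V^2 = 2229.9383
d = 2229.9383 / (2 * 0.74)
d = 2229.9383 / 1.48
d = 1506.7 m

1506.7


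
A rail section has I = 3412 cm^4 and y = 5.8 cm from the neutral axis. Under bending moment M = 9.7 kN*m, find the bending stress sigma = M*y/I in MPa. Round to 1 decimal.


Convert units:
M = 9.7 kN*m = 9700000 N*mm
y = 5.8 cm = 58 mm
I = 3412 cm^4 = 34120000 mm^4
sigma = 9700000 * 58 / 34120000
sigma = 16.5 MPa

16.5


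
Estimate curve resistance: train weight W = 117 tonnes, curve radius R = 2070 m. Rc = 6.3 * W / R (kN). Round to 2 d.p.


Rc = 6.3 * W / R
Rc = 6.3 * 117 / 2070
Rc = 737.1 / 2070
Rc = 0.36 kN

0.36


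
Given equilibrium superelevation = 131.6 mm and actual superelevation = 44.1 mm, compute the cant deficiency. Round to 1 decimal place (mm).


Cant deficiency = equilibrium cant - actual cant
CD = 131.6 - 44.1
CD = 87.5 mm

87.5


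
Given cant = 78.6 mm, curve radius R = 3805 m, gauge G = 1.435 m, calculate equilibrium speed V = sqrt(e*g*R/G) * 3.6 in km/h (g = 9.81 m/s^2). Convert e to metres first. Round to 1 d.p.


Convert cant: e = 78.6 mm = 0.0786 m
V_ms = sqrt(0.0786 * 9.81 * 3805 / 1.435)
V_ms = sqrt(2044.533889) = 45.2165 m/s
V = 45.2165 * 3.6 = 162.8 km/h

162.8


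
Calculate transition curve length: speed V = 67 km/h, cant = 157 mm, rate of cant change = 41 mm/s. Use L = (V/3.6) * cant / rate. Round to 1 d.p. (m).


Convert speed: V = 67 / 3.6 = 18.6111 m/s
L = 18.6111 * 157 / 41
L = 2921.9444 / 41
L = 71.3 m

71.3


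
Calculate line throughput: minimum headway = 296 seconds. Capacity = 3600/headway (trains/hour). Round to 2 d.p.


Capacity = 3600 / headway
Capacity = 3600 / 296
Capacity = 12.16 trains/hour

12.16


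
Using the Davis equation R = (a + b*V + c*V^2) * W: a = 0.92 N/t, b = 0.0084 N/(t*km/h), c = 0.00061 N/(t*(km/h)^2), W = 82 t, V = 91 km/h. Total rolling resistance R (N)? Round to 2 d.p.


b*V = 0.0084 * 91 = 0.7644
c*V^2 = 0.00061 * 8281 = 5.05141
R_per_t = 0.92 + 0.7644 + 5.05141 = 6.73581 N/t
R_total = 6.73581 * 82 = 552.34 N

552.34


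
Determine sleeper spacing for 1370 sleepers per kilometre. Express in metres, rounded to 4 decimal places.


Spacing = 1000 m / number of sleepers
Spacing = 1000 / 1370
Spacing = 0.7299 m

0.7299


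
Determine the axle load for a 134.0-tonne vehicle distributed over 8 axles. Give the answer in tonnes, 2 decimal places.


Load per axle = total weight / number of axles
Load = 134.0 / 8
Load = 16.75 tonnes

16.75


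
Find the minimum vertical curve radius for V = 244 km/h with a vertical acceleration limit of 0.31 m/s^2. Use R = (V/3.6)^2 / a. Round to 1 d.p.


Convert speed: V = 244 / 3.6 = 67.7778 m/s
V^2 = 4593.8272 m^2/s^2
R_v = 4593.8272 / 0.31
R_v = 14818.8 m

14818.8


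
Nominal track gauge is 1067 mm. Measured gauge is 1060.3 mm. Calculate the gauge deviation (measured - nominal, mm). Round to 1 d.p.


Deviation = measured - nominal
Deviation = 1060.3 - 1067
Deviation = -6.7 mm

-6.7


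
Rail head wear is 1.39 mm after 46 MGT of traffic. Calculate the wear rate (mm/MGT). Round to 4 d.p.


Wear rate = total wear / cumulative tonnage
Rate = 1.39 / 46
Rate = 0.0302 mm/MGT

0.0302


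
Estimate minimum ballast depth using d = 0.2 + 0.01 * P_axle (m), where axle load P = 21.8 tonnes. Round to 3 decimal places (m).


d = 0.2 + 0.01 * 21.8
d = 0.2 + 0.218
d = 0.418 m

0.418


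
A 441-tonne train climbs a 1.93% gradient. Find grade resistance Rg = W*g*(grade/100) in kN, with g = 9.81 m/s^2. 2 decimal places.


Rg = W * 9.81 * grade / 100
Rg = 441 * 9.81 * 1.93 / 100
Rg = 4326.21 * 0.0193
Rg = 83.50 kN

83.50


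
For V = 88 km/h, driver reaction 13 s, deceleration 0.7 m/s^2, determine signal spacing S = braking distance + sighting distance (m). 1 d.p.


V = 88 / 3.6 = 24.4444 m/s
Braking distance = 24.4444^2 / (2*0.7) = 426.8078 m
Sighting distance = 24.4444 * 13 = 317.7778 m
S = 426.8078 + 317.7778 = 744.6 m

744.6


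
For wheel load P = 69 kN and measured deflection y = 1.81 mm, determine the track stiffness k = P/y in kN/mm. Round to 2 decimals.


Track stiffness k = P / y
k = 69 / 1.81
k = 38.12 kN/mm

38.12


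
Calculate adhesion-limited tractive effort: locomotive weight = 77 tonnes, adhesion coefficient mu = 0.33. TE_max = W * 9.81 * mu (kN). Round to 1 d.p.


TE_max = W * g * mu
TE_max = 77 * 9.81 * 0.33
TE_max = 755.37 * 0.33
TE_max = 249.3 kN

249.3


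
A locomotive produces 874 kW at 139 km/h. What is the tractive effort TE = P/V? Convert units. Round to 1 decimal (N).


Convert: P = 874 kW = 874000 W
V = 139 / 3.6 = 38.6111 m/s
TE = 874000 / 38.6111
TE = 22636.0 N

22636.0


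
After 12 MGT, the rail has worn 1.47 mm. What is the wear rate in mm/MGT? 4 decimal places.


Wear rate = total wear / cumulative tonnage
Rate = 1.47 / 12
Rate = 0.1225 mm/MGT

0.1225


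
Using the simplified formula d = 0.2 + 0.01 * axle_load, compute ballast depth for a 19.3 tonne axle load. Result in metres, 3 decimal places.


d = 0.2 + 0.01 * 19.3
d = 0.2 + 0.193
d = 0.393 m

0.393
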